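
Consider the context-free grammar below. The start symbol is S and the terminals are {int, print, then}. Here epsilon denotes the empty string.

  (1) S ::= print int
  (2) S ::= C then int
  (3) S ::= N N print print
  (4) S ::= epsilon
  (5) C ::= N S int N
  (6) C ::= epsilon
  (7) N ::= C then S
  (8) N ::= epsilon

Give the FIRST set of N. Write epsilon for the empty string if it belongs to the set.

{epsilon, int, print, then}

FIRST(S): from S::=print int we get {print}; from S::=C then int we get {int, print, then}; from S::=N N print print we get {int, print, then}; from S::=epsilon we get {epsilon}. So FIRST(S) = {epsilon, int, print, then}.
FIRST(C): from C::=N S int N we get {int, print, then}; from C::=epsilon we get {epsilon}. So FIRST(C) = {epsilon, int, print, then}.
FIRST(N): from N::=C then S we get {int, print, then}; from N::=epsilon we get {epsilon}. So FIRST(N) = {epsilon, int, print, then}.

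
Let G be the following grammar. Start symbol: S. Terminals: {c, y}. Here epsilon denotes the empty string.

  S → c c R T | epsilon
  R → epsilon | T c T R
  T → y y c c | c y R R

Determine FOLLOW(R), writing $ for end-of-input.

FIRST(S): from S→c c R T we get {c}; from S→epsilon we get {epsilon}. So FIRST(S) = {epsilon, c}.
FIRST(T): from T→y y c c we get {y}; from T→c y R R we get {c}. So FIRST(T) = {c, y}.
FIRST(R): from R→epsilon we get {epsilon}; from R→T c T R we get {c, y}. So FIRST(R) = {epsilon, c, y}.
FOLLOW(S) includes $ since S is the start symbol.
FOLLOW(S): S appears on no right-hand side. Thus FOLLOW(S) = {$}.
FOLLOW(R): in S→c c R T, R is followed by T with FIRST {c, y}; in R→T c T R, the suffix after R is empty (adds nothing new); in T→c y R R (occurrence 1), R is followed by R with FIRST {epsilon, c, y}; in T→c y R R (occurrence 1), the suffix after R is nullable, so FOLLOW(R) ⊇ FOLLOW(T) = {$, c, y}; in T→c y R R (occurrence 2), the suffix after R is empty, so FOLLOW(R) ⊇ FOLLOW(T) = {$, c, y}. Thus FOLLOW(R) = {$, c, y}.
FOLLOW(T): in S→c c R T, the suffix after T is empty, so FOLLOW(T) ⊇ FOLLOW(S) = {$}; in R→T c T R (occurrence 1), T is followed by c T R with FIRST {c}; in R→T c T R (occurrence 2), T is followed by R with FIRST {epsilon, c, y}; in R→T c T R (occurrence 2), the suffix after T is nullable, so FOLLOW(T) ⊇ FOLLOW(R) = {$, c, y}. Thus FOLLOW(T) = {$, c, y}.

{$, c, y}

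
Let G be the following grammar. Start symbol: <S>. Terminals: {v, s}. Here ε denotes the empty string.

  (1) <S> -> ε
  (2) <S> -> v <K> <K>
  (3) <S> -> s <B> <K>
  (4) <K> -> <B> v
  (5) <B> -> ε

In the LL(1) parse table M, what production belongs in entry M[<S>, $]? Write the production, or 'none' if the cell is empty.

FIRST(<S>): from <S>->ε we get {ε}; from <S>->v <K> <K> we get {v}; from <S>->s <B> <K> we get {s}. So FIRST(<S>) = {ε, s, v}.
FIRST(<B>): from <B>->ε we get {ε}. So FIRST(<B>) = {ε}.
FIRST(<K>): from <K>-><B> v we get {v}. So FIRST(<K>) = {v}.
FOLLOW(<S>) includes $ since <S> is the start symbol.
FOLLOW(<S>): <S> appears on no right-hand side. Thus FOLLOW(<S>) = {$}.
For <S> -> ε: FIRST(ε) = {ε}, so it goes in M[<S>, t] for t ∈ {}; since ε ∈ FIRST, also for every t ∈ FOLLOW(<S>) = {$}.
For <S> -> v <K> <K>: FIRST(v <K> <K>) = {v}, so it goes in M[<S>, t] for t ∈ {v}.
For <S> -> s <B> <K>: FIRST(s <B> <K>) = {s}, so it goes in M[<S>, t] for t ∈ {s}.

<S> -> ε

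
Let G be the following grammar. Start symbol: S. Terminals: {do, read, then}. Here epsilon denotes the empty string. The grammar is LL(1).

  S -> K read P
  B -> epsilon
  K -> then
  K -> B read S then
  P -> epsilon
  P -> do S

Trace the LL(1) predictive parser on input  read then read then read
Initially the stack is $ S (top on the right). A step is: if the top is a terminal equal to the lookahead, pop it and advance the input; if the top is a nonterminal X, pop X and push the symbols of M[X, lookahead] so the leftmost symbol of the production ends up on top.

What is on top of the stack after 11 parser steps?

P

step 1: stack=$ S  input=read then read then read $  — expand S -> K read P
step 2: stack=$ P read K  input=read then read then read $  — expand K -> B read S then
step 3: stack=$ P read then S read B  input=read then read then read $  — expand B -> epsilon
step 4: stack=$ P read then S read  input=read then read then read $  — match read
step 5: stack=$ P read then S  input=then read then read $  — expand S -> K read P
step 6: stack=$ P read then P read K  input=then read then read $  — expand K -> then
step 7: stack=$ P read then P read then  input=then read then read $  — match then
step 8: stack=$ P read then P read  input=read then read $  — match read
step 9: stack=$ P read then P  input=then read $  — expand P -> epsilon
step 10: stack=$ P read then  input=then read $  — match then
step 11: stack=$ P read  input=read $  — match read
Stack after step 11: $ P (top = P).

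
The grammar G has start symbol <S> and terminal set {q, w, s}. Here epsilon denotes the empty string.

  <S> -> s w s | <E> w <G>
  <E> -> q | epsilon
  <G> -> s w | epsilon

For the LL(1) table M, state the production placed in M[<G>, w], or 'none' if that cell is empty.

none

FIRST(<E>) = {epsilon, q}
FIRST(<G>) = {epsilon, s}
FIRST(<S>) = {q, s, w}  (via <E> w <G>)
FOLLOW(<S>) includes $ since <S> is the start symbol.
FOLLOW(<S>): <S> appears on no right-hand side. Thus FOLLOW(<S>) = {$}.
FOLLOW(<G>): in <S>-><E> w <G>, the suffix after <G> is empty, so FOLLOW(<G>) ⊇ FOLLOW(<S>) = {$}. Thus FOLLOW(<G>) = {$}.
For <G> -> s w: FIRST(s w) = {s}, so it goes in M[<G>, t] for t ∈ {s}.
For <G> -> epsilon: FIRST(epsilon) = {epsilon}, so it goes in M[<G>, t] for t ∈ {}; since epsilon ∈ FIRST, also for every t ∈ FOLLOW(<G>) = {$}.
None of these place a production in M[<G>, w].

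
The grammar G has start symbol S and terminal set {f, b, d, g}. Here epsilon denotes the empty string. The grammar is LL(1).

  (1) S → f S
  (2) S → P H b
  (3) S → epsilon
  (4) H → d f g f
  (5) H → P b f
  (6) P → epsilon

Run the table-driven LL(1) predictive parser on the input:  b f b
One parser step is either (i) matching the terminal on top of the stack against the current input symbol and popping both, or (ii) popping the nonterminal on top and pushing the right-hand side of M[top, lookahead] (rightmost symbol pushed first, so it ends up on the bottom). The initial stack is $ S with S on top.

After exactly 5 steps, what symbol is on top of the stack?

f

     Stack      Input    Action
  1  $ S        b f b $  expand S → P H b
  2  $ b H P    b f b $  expand P → epsilon
  3  $ b H      b f b $  expand H → P b f
  4  $ b f b P  b f b $  expand P → epsilon
  5  $ b f b    b f b $  match b
Stack after step 5: $ b f (top = f).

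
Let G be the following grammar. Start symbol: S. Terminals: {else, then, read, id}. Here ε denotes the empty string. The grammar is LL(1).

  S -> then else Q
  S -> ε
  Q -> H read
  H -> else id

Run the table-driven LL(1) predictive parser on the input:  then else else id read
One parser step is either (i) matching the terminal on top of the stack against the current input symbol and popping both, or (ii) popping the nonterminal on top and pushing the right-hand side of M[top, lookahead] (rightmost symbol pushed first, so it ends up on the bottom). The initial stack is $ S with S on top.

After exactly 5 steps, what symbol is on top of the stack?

else

     Stack          Input                     Action
  1  $ S            then else else id read $  expand S -> then else Q
  2  $ Q else then  then else else id read $  match then
  3  $ Q else       else else id read $       match else
  4  $ Q            else id read $            expand Q -> H read
  5  $ read H       else id read $            expand H -> else id
Stack after step 5: $ read id else (top = else).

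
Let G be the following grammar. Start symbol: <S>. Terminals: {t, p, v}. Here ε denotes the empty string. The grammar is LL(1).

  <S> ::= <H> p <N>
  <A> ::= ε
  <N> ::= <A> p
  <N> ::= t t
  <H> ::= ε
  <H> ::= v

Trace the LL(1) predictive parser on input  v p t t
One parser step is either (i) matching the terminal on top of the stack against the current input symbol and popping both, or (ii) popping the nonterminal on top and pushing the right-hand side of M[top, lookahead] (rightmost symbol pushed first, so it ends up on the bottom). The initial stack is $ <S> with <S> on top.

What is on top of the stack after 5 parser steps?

t

     Stack        Input      Action
  1  $ <S>        v p t t $  expand <S> ::= <H> p <N>
  2  $ <N> p <H>  v p t t $  expand <H> ::= v
  3  $ <N> p v    v p t t $  match v
  4  $ <N> p      p t t $    match p
  5  $ <N>        t t $      expand <N> ::= t t
Stack after step 5: $ t t (top = t).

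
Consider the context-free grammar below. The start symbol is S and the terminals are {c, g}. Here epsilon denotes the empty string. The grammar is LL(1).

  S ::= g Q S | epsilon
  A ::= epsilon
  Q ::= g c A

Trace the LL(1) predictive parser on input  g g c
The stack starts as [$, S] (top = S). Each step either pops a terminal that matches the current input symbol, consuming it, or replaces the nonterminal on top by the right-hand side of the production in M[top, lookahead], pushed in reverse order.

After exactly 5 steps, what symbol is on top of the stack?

A

step 1: stack=$ S  input=g g c $  — expand S ::= g Q S
step 2: stack=$ S Q g  input=g g c $  — match g
step 3: stack=$ S Q  input=g c $  — expand Q ::= g c A
step 4: stack=$ S A c g  input=g c $  — match g
step 5: stack=$ S A c  input=c $  — match c
Stack after step 5: $ S A (top = A).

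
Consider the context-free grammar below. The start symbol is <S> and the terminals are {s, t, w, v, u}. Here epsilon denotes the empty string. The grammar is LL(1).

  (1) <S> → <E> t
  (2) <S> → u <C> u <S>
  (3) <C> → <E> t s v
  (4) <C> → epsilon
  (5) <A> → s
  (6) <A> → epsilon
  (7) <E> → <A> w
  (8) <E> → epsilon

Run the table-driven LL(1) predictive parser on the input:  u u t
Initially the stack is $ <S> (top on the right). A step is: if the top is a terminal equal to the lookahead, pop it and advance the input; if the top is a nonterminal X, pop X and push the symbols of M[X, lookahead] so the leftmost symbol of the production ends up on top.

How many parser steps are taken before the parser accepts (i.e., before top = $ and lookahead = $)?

7

     Stack          Input    Action
  1  $ <S>          u u t $  expand <S> → u <C> u <S>
  2  $ <S> u <C> u  u u t $  match u
  3  $ <S> u <C>    u t $    expand <C> → epsilon
  4  $ <S> u        u t $    match u
  5  $ <S>          t $      expand <S> → <E> t
  6  $ t <E>        t $      expand <E> → epsilon
  7  $ t            t $      match t
Accept reached after 7 steps.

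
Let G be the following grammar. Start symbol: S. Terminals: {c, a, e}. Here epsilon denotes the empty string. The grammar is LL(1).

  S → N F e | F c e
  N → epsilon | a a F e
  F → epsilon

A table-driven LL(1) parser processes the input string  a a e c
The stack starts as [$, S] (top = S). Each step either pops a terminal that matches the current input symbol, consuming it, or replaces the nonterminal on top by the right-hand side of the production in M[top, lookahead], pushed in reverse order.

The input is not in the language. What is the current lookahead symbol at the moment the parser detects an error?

c

     Stack          Input      Action
  1  $ S            a a e c $  expand S → N F e
  2  $ e F N        a a e c $  expand N → a a F e
  3  $ e F e F a a  a a e c $  match a
  4  $ e F e F a    a e c $    match a
  5  $ e F e F      e c $      expand F → epsilon
  6  $ e F e        e c $      match e
  7  $ e F          c $        expand F → epsilon
  8  $ e            c $        error: top is terminal e but lookahead is c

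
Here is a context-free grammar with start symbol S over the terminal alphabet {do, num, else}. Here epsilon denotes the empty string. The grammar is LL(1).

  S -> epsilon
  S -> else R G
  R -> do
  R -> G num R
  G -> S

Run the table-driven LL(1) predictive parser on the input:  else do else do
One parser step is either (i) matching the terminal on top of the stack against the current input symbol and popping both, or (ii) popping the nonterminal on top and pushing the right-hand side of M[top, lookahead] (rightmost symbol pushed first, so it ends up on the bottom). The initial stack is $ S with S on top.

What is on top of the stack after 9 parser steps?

G

step 1: stack=$ S  input=else do else do $  — expand S -> else R G
step 2: stack=$ G R else  input=else do else do $  — match else
step 3: stack=$ G R  input=do else do $  — expand R -> do
step 4: stack=$ G do  input=do else do $  — match do
step 5: stack=$ G  input=else do $  — expand G -> S
step 6: stack=$ S  input=else do $  — expand S -> else R G
step 7: stack=$ G R else  input=else do $  — match else
step 8: stack=$ G R  input=do $  — expand R -> do
step 9: stack=$ G do  input=do $  — match do
Stack after step 9: $ G (top = G).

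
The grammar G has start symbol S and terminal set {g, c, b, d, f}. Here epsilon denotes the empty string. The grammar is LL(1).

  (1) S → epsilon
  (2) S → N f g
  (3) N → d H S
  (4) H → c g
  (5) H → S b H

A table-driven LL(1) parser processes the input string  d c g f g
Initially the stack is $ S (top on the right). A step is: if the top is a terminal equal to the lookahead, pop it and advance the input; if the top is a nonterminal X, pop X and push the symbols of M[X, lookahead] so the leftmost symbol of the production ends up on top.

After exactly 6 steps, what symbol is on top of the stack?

step 1: stack=$ S  input=d c g f g $  — expand S → N f g
step 2: stack=$ g f N  input=d c g f g $  — expand N → d H S
step 3: stack=$ g f S H d  input=d c g f g $  — match d
step 4: stack=$ g f S H  input=c g f g $  — expand H → c g
step 5: stack=$ g f S g c  input=c g f g $  — match c
step 6: stack=$ g f S g  input=g f g $  — match g
Stack after step 6: $ g f S (top = S).

S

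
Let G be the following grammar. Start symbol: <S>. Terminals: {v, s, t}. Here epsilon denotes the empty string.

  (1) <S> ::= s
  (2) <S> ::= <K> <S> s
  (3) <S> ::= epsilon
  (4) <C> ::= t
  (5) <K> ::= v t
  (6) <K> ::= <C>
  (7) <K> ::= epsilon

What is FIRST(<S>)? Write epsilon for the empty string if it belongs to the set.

FIRST(<C>) = {t}
FIRST(<K>) = {epsilon, t, v}  (via <C>)
FIRST(<S>) = {epsilon, s, t, v}  (via <K> <S> s)

{epsilon, s, t, v}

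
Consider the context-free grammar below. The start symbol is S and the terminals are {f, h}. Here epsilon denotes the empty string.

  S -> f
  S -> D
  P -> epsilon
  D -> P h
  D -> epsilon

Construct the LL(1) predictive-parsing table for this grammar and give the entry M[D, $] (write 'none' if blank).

D -> epsilon

FIRST(P): from P->epsilon we get {epsilon}. So FIRST(P) = {epsilon}.
FIRST(D): from D->P h we get {h}; from D->epsilon we get {epsilon}. So FIRST(D) = {epsilon, h}.
FIRST(S): from S->f we get {f}; from S->D we get {epsilon, h}. So FIRST(S) = {epsilon, f, h}.
FOLLOW(S) includes $ since S is the start symbol.
FOLLOW(S): S appears on no right-hand side. Thus FOLLOW(S) = {$}.
FOLLOW(D): in S->D, the suffix after D is empty, so FOLLOW(D) ⊇ FOLLOW(S) = {$}. Thus FOLLOW(D) = {$}.
For D -> P h: FIRST(P h) = {h}, so it goes in M[D, t] for t ∈ {h}.
For D -> epsilon: FIRST(epsilon) = {epsilon}, so it goes in M[D, t] for t ∈ {}; since epsilon ∈ FIRST, also for every t ∈ FOLLOW(D) = {$}.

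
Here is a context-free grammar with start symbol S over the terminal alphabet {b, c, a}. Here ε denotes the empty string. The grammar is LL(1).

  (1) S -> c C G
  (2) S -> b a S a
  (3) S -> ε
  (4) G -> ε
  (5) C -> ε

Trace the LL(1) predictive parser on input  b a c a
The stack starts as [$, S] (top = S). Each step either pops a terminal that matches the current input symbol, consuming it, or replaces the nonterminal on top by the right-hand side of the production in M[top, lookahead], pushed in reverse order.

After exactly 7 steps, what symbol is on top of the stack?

step 1: stack=$ S  input=b a c a $  — expand S -> b a S a
step 2: stack=$ a S a b  input=b a c a $  — match b
step 3: stack=$ a S a  input=a c a $  — match a
step 4: stack=$ a S  input=c a $  — expand S -> c C G
step 5: stack=$ a G C c  input=c a $  — match c
step 6: stack=$ a G C  input=a $  — expand C -> ε
step 7: stack=$ a G  input=a $  — expand G -> ε
Stack after step 7: $ a (top = a).

a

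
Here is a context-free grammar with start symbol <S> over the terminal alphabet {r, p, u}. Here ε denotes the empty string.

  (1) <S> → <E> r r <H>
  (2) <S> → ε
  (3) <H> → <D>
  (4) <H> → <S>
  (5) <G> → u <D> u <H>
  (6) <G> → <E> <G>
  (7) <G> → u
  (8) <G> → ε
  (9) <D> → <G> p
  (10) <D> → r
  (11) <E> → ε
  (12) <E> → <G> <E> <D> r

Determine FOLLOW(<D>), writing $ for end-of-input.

{$, p, r, u}

FIRST(<S>) = {ε, p, r, u}  (via <E> r r <H>)
FIRST(<H>) = {ε, p, r, u}  (via <D>, <S>)
FIRST(<G>) = {ε, p, r, u}  (via <E> <G>)
FIRST(<D>) = {p, r, u}  (via <G> p)
FIRST(<E>) = {ε, p, r, u}  (via <G> <E> <D> r)
FOLLOW(<S>) includes $ since <S> is the start symbol.
FOLLOW(<G>): in <G>→<E> <G>, the suffix after <G> is empty (adds nothing new); in <D>→<G> p, <G> is followed by p with FIRST {p}; in <E>→<G> <E> <D> r, <G> is followed by <E> <D> r with FIRST {p, r, u}. Thus FOLLOW(<G>) = {p, r, u}.
FOLLOW(<E>): in <S>→<E> r r <H>, <E> is followed by r r <H> with FIRST {r}; in <G>→<E> <G>, <E> is followed by <G> with FIRST {ε, p, r, u}; in <G>→<E> <G>, the suffix after <E> is nullable, so FOLLOW(<E>) ⊇ FOLLOW(<G>) = {p, r, u}; in <E>→<G> <E> <D> r, <E> is followed by <D> r with FIRST {p, r, u}. Thus FOLLOW(<E>) = {p, r, u}.
FOLLOW(<S>): in <H>→<S>, the suffix after <S> is empty, so FOLLOW(<S>) ⊇ FOLLOW(<H>) = {$, p, r, u}. Thus FOLLOW(<S>) = {$, p, r, u}.
FOLLOW(<H>): in <S>→<E> r r <H>, the suffix after <H> is empty, so FOLLOW(<H>) ⊇ FOLLOW(<S>) = {$, p, r, u}; in <G>→u <D> u <H>, the suffix after <H> is empty, so FOLLOW(<H>) ⊇ FOLLOW(<G>) = {p, r, u}. Thus FOLLOW(<H>) = {$, p, r, u}.
FOLLOW(<D>): in <H>→<D>, the suffix after <D> is empty, so FOLLOW(<D>) ⊇ FOLLOW(<H>) = {$, p, r, u}; in <G>→u <D> u <H>, <D> is followed by u <H> with FIRST {u}; in <E>→<G> <E> <D> r, <D> is followed by r with FIRST {r}. Thus FOLLOW(<D>) = {$, p, r, u}.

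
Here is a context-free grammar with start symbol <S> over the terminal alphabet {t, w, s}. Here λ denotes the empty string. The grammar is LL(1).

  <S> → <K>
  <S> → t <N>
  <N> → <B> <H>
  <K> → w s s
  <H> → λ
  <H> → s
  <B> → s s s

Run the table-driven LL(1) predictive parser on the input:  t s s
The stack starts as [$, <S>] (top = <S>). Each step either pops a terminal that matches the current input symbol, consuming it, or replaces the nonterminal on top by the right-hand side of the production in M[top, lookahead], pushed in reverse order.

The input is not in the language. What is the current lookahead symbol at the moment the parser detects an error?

step 1: stack=$ <S>  input=t s s $  — expand <S> → t <N>
step 2: stack=$ <N> t  input=t s s $  — match t
step 3: stack=$ <N>  input=s s $  — expand <N> → <B> <H>
step 4: stack=$ <H> <B>  input=s s $  — expand <B> → s s s
step 5: stack=$ <H> s s s  input=s s $  — match s
step 6: stack=$ <H> s s  input=s $  — match s
step 7: stack=$ <H> s  input=$  — error: top is terminal s but lookahead is $

$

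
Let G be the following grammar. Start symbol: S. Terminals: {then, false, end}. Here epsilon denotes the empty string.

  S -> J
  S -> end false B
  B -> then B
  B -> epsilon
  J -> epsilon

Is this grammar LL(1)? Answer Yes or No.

FIRST(S) = {epsilon, end}
FIRST(B) = {epsilon, then}
FIRST(J) = {epsilon}
FOLLOW(S) = {$}
FOLLOW(B) = {$}
FOLLOW(J) = {$}
Each cell of M receives at most one production.

Yes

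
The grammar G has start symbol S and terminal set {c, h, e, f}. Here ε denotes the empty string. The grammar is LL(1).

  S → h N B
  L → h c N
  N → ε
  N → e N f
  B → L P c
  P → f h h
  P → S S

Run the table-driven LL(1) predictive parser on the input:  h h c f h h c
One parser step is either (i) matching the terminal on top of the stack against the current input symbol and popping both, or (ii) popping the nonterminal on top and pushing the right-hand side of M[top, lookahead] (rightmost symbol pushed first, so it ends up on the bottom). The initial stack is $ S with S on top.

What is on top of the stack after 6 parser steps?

step 1: stack=$ S  input=h h c f h h c $  — expand S → h N B
step 2: stack=$ B N h  input=h h c f h h c $  — match h
step 3: stack=$ B N  input=h c f h h c $  — expand N → ε
step 4: stack=$ B  input=h c f h h c $  — expand B → L P c
step 5: stack=$ c P L  input=h c f h h c $  — expand L → h c N
step 6: stack=$ c P N c h  input=h c f h h c $  — match h
Stack after step 6: $ c P N c (top = c).

c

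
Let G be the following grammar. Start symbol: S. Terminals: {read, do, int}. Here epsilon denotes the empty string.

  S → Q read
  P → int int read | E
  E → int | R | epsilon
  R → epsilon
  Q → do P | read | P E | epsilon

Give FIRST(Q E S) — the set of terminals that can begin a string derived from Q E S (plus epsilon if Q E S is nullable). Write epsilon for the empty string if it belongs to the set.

FIRST(R) = {epsilon}
FIRST(E) = {epsilon, int}  (via R)
FIRST(P) = {epsilon, int}  (via E)
FIRST(Q) = {epsilon, do, int, read}  (via P E)
FIRST(S) = {do, int, read}  (via Q read)
FIRST(Q E S): take FIRST of each symbol in turn, carrying on past any symbol whose FIRST contains epsilon; result {do, int, read}.

{do, int, read}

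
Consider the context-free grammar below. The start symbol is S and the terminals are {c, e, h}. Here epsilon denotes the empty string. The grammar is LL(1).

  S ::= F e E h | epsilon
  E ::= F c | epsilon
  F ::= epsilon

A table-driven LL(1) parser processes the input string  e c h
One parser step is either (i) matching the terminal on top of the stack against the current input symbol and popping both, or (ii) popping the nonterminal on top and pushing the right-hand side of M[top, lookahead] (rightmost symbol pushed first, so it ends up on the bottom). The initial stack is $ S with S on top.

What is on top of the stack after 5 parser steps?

c

step 1: stack=$ S  input=e c h $  — expand S ::= F e E h
step 2: stack=$ h E e F  input=e c h $  — expand F ::= epsilon
step 3: stack=$ h E e  input=e c h $  — match e
step 4: stack=$ h E  input=c h $  — expand E ::= F c
step 5: stack=$ h c F  input=c h $  — expand F ::= epsilon
Stack after step 5: $ h c (top = c).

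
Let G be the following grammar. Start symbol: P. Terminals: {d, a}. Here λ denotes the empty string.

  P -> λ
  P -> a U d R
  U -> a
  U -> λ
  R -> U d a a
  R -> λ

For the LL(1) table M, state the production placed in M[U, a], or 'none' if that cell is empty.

FIRST(P): from P->λ we get {λ}; from P->a U d R we get {a}. So FIRST(P) = {λ, a}.
FIRST(U): from U->a we get {a}; from U->λ we get {λ}. So FIRST(U) = {λ, a}.
FIRST(R): from R->U d a a we get {a, d}; from R->λ we get {λ}. So FIRST(R) = {λ, a, d}.
FOLLOW(P) includes $ since P is the start symbol.
FOLLOW(U): in P->a U d R, U is followed by d R with FIRST {d}; in R->U d a a, U is followed by d a a with FIRST {d}. Thus FOLLOW(U) = {d}.
For U -> a: FIRST(a) = {a}, so it goes in M[U, t] for t ∈ {a}.
For U -> λ: FIRST(λ) = {λ}, so it goes in M[U, t] for t ∈ {}; since λ ∈ FIRST, also for every t ∈ FOLLOW(U) = {d}.

U -> a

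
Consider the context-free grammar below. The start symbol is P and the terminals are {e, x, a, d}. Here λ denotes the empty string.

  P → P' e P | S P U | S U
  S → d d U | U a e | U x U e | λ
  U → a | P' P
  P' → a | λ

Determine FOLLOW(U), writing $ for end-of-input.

FIRST(P'): from P'→a we get {a}; from P'→λ we get {λ}. So FIRST(P') = {λ, a}.
FIRST(P): from P→P' e P we get {a, e}; from P→S P U we get {a, d, e}; from P→S U we get {a, d, e}. So FIRST(P) = {a, d, e}.
FIRST(U): from U→a we get {a}; from U→P' P we get {a, d, e}. So FIRST(U) = {a, d, e}.
FIRST(S): from S→d d U we get {d}; from S→U a e we get {a, d, e}; from S→U x U e we get {a, d, e}; from S→λ we get {λ}. So FIRST(S) = {λ, a, d, e}.
FOLLOW(P) includes $ since P is the start symbol.
FOLLOW(S): in P→S P U, S is followed by P U with FIRST {a, d, e}; in P→S U, S is followed by U with FIRST {a, d, e}. Thus FOLLOW(S) = {a, d, e}.
FOLLOW(P'): in P→P' e P, P' is followed by e P with FIRST {e}; in U→P' P, P' is followed by P with FIRST {a, d, e}. Thus FOLLOW(P') = {a, d, e}.
FOLLOW(P): in P→P' e P, the suffix after P is empty (adds nothing new); in P→S P U, P is followed by U with FIRST {a, d, e}; in U→P' P, the suffix after P is empty, so FOLLOW(P) ⊇ FOLLOW(U) = {$, a, d, e, x}. Thus FOLLOW(P) = {$, a, d, e, x}.
FOLLOW(U): in P→S P U, the suffix after U is empty, so FOLLOW(U) ⊇ FOLLOW(P) = {$, a, d, e, x}; in P→S U, the suffix after U is empty, so FOLLOW(U) ⊇ FOLLOW(P) = {$, a, d, e, x}; in S→d d U, the suffix after U is empty, so FOLLOW(U) ⊇ FOLLOW(S) = {a, d, e}; in S→U a e, U is followed by a e with FIRST {a}; in S→U x U e (occurrence 1), U is followed by x U e with FIRST {x}; in S→U x U e (occurrence 2), U is followed by e with FIRST {e}. Thus FOLLOW(U) = {$, a, d, e, x}.

{$, a, d, e, x}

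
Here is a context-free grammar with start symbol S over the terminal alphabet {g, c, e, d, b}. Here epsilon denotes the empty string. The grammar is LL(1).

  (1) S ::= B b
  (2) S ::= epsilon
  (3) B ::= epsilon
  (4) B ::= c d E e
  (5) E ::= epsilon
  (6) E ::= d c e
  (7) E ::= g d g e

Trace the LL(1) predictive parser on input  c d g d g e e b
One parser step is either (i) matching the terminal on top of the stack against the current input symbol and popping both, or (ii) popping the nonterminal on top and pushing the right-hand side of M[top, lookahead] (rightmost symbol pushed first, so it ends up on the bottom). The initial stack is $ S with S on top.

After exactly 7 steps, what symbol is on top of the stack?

step 1: stack=$ S  input=c d g d g e e b $  — expand S ::= B b
step 2: stack=$ b B  input=c d g d g e e b $  — expand B ::= c d E e
step 3: stack=$ b e E d c  input=c d g d g e e b $  — match c
step 4: stack=$ b e E d  input=d g d g e e b $  — match d
step 5: stack=$ b e E  input=g d g e e b $  — expand E ::= g d g e
step 6: stack=$ b e e g d g  input=g d g e e b $  — match g
step 7: stack=$ b e e g d  input=d g e e b $  — match d
Stack after step 7: $ b e e g (top = g).

g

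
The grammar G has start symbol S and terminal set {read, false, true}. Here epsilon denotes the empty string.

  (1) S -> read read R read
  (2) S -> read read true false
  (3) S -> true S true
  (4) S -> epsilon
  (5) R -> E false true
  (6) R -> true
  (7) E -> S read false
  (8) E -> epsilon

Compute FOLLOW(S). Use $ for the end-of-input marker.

FIRST(S) = {epsilon, read, true}
FIRST(E) = {epsilon, read, true}  (via S read false)
FIRST(R) = {false, read, true}  (via E false true)
FOLLOW(S) includes $ since S is the start symbol.
FOLLOW(S): in S->true S true, S is followed by true with FIRST {true}; in E->S read false, S is followed by read false with FIRST {read}. Thus FOLLOW(S) = {$, read, true}.
FOLLOW(R): in S->read read R read, R is followed by read with FIRST {read}. Thus FOLLOW(R) = {read}.
FOLLOW(E): in R->E false true, E is followed by false true with FIRST {false}. Thus FOLLOW(E) = {false}.

{$, read, true}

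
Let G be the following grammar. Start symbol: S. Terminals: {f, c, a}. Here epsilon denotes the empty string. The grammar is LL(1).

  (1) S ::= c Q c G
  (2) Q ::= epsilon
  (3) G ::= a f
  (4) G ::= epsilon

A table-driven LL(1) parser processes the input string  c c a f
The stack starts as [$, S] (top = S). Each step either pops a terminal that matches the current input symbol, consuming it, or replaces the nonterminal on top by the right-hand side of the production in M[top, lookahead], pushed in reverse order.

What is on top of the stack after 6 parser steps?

step 1: stack=$ S  input=c c a f $  — expand S ::= c Q c G
step 2: stack=$ G c Q c  input=c c a f $  — match c
step 3: stack=$ G c Q  input=c a f $  — expand Q ::= epsilon
step 4: stack=$ G c  input=c a f $  — match c
step 5: stack=$ G  input=a f $  — expand G ::= a f
step 6: stack=$ f a  input=a f $  — match a
Stack after step 6: $ f (top = f).

f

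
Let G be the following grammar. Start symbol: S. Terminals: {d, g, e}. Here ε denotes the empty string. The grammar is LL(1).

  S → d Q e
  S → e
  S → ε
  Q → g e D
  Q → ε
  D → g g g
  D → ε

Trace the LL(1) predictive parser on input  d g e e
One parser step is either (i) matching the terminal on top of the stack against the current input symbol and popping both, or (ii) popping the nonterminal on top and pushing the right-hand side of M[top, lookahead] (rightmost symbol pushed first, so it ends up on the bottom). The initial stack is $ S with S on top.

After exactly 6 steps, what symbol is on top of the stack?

e

step 1: stack=$ S  input=d g e e $  — expand S → d Q e
step 2: stack=$ e Q d  input=d g e e $  — match d
step 3: stack=$ e Q  input=g e e $  — expand Q → g e D
step 4: stack=$ e D e g  input=g e e $  — match g
step 5: stack=$ e D e  input=e e $  — match e
step 6: stack=$ e D  input=e $  — expand D → ε
Stack after step 6: $ e (top = e).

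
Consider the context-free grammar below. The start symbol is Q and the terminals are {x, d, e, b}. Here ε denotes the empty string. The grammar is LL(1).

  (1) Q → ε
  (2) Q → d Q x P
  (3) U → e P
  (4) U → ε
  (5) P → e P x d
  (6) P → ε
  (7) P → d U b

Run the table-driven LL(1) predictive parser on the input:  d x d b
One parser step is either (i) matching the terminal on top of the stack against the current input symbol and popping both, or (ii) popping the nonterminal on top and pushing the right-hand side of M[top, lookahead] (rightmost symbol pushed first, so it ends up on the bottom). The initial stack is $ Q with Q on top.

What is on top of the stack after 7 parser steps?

b

step 1: stack=$ Q  input=d x d b $  — expand Q → d Q x P
step 2: stack=$ P x Q d  input=d x d b $  — match d
step 3: stack=$ P x Q  input=x d b $  — expand Q → ε
step 4: stack=$ P x  input=x d b $  — match x
step 5: stack=$ P  input=d b $  — expand P → d U b
step 6: stack=$ b U d  input=d b $  — match d
step 7: stack=$ b U  input=b $  — expand U → ε
Stack after step 7: $ b (top = b).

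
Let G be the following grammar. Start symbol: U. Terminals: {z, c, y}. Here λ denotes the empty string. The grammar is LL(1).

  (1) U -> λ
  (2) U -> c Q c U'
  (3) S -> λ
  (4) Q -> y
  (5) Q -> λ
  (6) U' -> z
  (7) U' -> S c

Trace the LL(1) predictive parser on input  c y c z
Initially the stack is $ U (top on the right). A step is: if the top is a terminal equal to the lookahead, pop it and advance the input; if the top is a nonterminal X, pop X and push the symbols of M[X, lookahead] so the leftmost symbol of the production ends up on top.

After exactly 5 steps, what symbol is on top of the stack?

U'

     Stack       Input      Action
  1  $ U         c y c z $  expand U -> c Q c U'
  2  $ U' c Q c  c y c z $  match c
  3  $ U' c Q    y c z $    expand Q -> y
  4  $ U' c y    y c z $    match y
  5  $ U' c      c z $      match c
Stack after step 5: $ U' (top = U').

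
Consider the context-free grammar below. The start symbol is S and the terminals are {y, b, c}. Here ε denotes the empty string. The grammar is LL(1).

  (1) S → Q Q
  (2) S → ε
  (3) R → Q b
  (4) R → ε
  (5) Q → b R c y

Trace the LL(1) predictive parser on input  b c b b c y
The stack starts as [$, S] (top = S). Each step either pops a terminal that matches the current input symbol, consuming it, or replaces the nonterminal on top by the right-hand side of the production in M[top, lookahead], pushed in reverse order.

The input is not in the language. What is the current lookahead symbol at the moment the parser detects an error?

b

     Stack        Input          Action
  1  $ S          b c b b c y $  expand S → Q Q
  2  $ Q Q        b c b b c y $  expand Q → b R c y
  3  $ Q y c R b  b c b b c y $  match b
  4  $ Q y c R    c b b c y $    expand R → ε
  5  $ Q y c      c b b c y $    match c
  6  $ Q y        b b c y $      error: top is terminal y but lookahead is b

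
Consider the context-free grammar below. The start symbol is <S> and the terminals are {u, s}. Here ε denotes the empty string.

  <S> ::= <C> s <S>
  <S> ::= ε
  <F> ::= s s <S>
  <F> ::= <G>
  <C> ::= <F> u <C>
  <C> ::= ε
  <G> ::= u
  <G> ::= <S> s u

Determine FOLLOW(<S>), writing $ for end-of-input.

FIRST(<S>): from <S>::=<C> s <S> we get {s, u}; from <S>::=ε we get {ε}. So FIRST(<S>) = {ε, s, u}.
FIRST(<G>): from <G>::=u we get {u}; from <G>::=<S> s u we get {s, u}. So FIRST(<G>) = {s, u}.
FIRST(<F>): from <F>::=s s <S> we get {s}; from <F>::=<G> we get {s, u}. So FIRST(<F>) = {s, u}.
FIRST(<C>): from <C>::=<F> u <C> we get {s, u}; from <C>::=ε we get {ε}. So FIRST(<C>) = {ε, s, u}.
FOLLOW(<S>) includes $ since <S> is the start symbol.
FOLLOW(<F>): in <C>::=<F> u <C>, <F> is followed by u <C> with FIRST {u}. Thus FOLLOW(<F>) = {u}.
FOLLOW(<S>): in <S>::=<C> s <S>, the suffix after <S> is empty (adds nothing new); in <F>::=s s <S>, the suffix after <S> is empty, so FOLLOW(<S>) ⊇ FOLLOW(<F>) = {u}; in <G>::=<S> s u, <S> is followed by s u with FIRST {s}. Thus FOLLOW(<S>) = {$, s, u}.
FOLLOW(<C>): in <S>::=<C> s <S>, <C> is followed by s <S> with FIRST {s}; in <C>::=<F> u <C>, the suffix after <C> is empty (adds nothing new). Thus FOLLOW(<C>) = {s}.
FOLLOW(<G>): in <F>::=<G>, the suffix after <G> is empty, so FOLLOW(<G>) ⊇ FOLLOW(<F>) = {u}. Thus FOLLOW(<G>) = {u}.

{$, s, u}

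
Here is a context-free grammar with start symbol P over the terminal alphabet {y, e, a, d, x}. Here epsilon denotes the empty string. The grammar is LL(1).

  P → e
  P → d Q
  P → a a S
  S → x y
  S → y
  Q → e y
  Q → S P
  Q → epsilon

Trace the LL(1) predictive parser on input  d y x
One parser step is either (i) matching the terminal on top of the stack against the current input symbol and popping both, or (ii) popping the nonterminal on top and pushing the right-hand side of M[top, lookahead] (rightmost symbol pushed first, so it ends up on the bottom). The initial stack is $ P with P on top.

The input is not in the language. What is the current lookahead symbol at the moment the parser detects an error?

step 1: stack=$ P  input=d y x $  — expand P → d Q
step 2: stack=$ Q d  input=d y x $  — match d
step 3: stack=$ Q  input=y x $  — expand Q → S P
step 4: stack=$ P S  input=y x $  — expand S → y
step 5: stack=$ P y  input=y x $  — match y
step 6: stack=$ P  input=x $  — error: M[P, x] is empty

x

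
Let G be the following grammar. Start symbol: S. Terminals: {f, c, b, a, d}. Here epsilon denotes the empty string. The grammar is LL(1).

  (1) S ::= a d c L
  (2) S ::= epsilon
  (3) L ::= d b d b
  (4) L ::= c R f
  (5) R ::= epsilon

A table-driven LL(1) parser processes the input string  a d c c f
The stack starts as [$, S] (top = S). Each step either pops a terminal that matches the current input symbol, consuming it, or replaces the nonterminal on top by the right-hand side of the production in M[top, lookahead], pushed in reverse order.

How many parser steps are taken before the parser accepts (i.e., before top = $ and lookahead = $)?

     Stack      Input        Action
  1  $ S        a d c c f $  expand S ::= a d c L
  2  $ L c d a  a d c c f $  match a
  3  $ L c d    d c c f $    match d
  4  $ L c      c c f $      match c
  5  $ L        c f $        expand L ::= c R f
  6  $ f R c    c f $        match c
  7  $ f R      f $          expand R ::= epsilon
  8  $ f        f $          match f
Accept reached after 8 steps.

8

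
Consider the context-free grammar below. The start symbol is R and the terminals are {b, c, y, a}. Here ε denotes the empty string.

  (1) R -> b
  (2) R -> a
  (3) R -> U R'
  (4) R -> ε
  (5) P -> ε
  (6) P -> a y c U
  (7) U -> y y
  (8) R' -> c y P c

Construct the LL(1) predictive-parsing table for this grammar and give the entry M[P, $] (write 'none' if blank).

FIRST(P) = {ε, a}
FIRST(U) = {y}
FIRST(R') = {c}
FIRST(R) = {ε, a, b, y}  (via U R')
FOLLOW(R) includes $ since R is the start symbol.
FOLLOW(P): in R'->c y P c, P is followed by c with FIRST {c}. Thus FOLLOW(P) = {c}.
For P -> ε: FIRST(ε) = {ε}, so it goes in M[P, t] for t ∈ {}; since ε ∈ FIRST, also for every t ∈ FOLLOW(P) = {c}.
For P -> a y c U: FIRST(a y c U) = {a}, so it goes in M[P, t] for t ∈ {a}.
None of these place a production in M[P, $].

none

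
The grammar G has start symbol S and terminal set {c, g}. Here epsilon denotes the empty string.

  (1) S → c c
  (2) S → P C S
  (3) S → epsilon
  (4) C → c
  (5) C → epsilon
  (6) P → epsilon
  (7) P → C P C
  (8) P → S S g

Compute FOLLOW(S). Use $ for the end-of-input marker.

FIRST(C): from C→c we get {c}; from C→epsilon we get {epsilon}. So FIRST(C) = {epsilon, c}.
FIRST(S): from S→c c we get {c}; from S→P C S we get {epsilon, c, g}; from S→epsilon we get {epsilon}. So FIRST(S) = {epsilon, c, g}.
FIRST(P): from P→epsilon we get {epsilon}; from P→C P C we get {epsilon, c, g}; from P→S S g we get {c, g}. So FIRST(P) = {epsilon, c, g}.
FOLLOW(S) includes $ since S is the start symbol.
FOLLOW(S): in S→P C S, the suffix after S is empty (adds nothing new); in P→S S g (occurrence 1), S is followed by S g with FIRST {c, g}; in P→S S g (occurrence 2), S is followed by g with FIRST {g}. Thus FOLLOW(S) = {$, c, g}.
FOLLOW(P): in S→P C S, P is followed by C S with FIRST {epsilon, c, g}; in S→P C S, the suffix after P is nullable, so FOLLOW(P) ⊇ FOLLOW(S) = {$, c, g}; in P→C P C, P is followed by C with FIRST {epsilon, c}; in P→C P C, the suffix after P is nullable (adds nothing new). Thus FOLLOW(P) = {$, c, g}.
FOLLOW(C): in S→P C S, C is followed by S with FIRST {epsilon, c, g}; in S→P C S, the suffix after C is nullable, so FOLLOW(C) ⊇ FOLLOW(S) = {$, c, g}; in P→C P C (occurrence 1), C is followed by P C with FIRST {epsilon, c, g}; in P→C P C (occurrence 1), the suffix after C is nullable, so FOLLOW(C) ⊇ FOLLOW(P) = {$, c, g}; in P→C P C (occurrence 2), the suffix after C is empty, so FOLLOW(C) ⊇ FOLLOW(P) = {$, c, g}. Thus FOLLOW(C) = {$, c, g}.

{$, c, g}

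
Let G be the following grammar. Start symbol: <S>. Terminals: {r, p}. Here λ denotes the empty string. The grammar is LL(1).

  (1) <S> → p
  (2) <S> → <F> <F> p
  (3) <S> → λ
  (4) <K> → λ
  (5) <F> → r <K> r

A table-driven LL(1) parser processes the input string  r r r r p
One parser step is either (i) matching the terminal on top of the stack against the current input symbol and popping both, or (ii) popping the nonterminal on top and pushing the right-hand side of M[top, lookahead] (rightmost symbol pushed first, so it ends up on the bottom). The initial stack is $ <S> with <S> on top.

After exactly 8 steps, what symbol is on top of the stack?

r

step 1: stack=$ <S>  input=r r r r p $  — expand <S> → <F> <F> p
step 2: stack=$ p <F> <F>  input=r r r r p $  — expand <F> → r <K> r
step 3: stack=$ p <F> r <K> r  input=r r r r p $  — match r
step 4: stack=$ p <F> r <K>  input=r r r p $  — expand <K> → λ
step 5: stack=$ p <F> r  input=r r r p $  — match r
step 6: stack=$ p <F>  input=r r p $  — expand <F> → r <K> r
step 7: stack=$ p r <K> r  input=r r p $  — match r
step 8: stack=$ p r <K>  input=r p $  — expand <K> → λ
Stack after step 8: $ p r (top = r).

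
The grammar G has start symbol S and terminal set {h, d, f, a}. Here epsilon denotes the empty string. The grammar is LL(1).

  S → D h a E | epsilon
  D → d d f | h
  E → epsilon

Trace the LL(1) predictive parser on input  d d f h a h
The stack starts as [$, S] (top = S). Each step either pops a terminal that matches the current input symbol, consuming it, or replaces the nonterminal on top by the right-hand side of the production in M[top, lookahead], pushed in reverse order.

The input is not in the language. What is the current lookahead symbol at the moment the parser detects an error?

h

step 1: stack=$ S  input=d d f h a h $  — expand S → D h a E
step 2: stack=$ E a h D  input=d d f h a h $  — expand D → d d f
step 3: stack=$ E a h f d d  input=d d f h a h $  — match d
step 4: stack=$ E a h f d  input=d f h a h $  — match d
step 5: stack=$ E a h f  input=f h a h $  — match f
step 6: stack=$ E a h  input=h a h $  — match h
step 7: stack=$ E a  input=a h $  — match a
step 8: stack=$ E  input=h $  — error: M[E, h] is empty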